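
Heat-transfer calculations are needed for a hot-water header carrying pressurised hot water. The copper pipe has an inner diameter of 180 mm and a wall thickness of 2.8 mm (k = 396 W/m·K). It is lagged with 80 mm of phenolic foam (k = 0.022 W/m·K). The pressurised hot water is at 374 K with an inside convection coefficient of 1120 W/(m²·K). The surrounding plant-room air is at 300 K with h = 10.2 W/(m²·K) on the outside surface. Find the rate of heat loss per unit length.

q′ ≈ 16.1 W/m

Per-layer cylindrical resistances, series-summed:
R_inner film = 1/(h_i·2πr₁L) = 1/(1120×2π×0.09×1) = 0.001579 K/W
R_copper pipe wall = ln(92.8/90)/(2π×396×1) = 1.231×10^-5 K/W
R_phenolic foam = ln(172.8/92.8)/(2π×0.022×1) = 4.497 K/W
R_outer film = 1/(h_o·2πr_oL) = 1/(10.2×2π×0.1728×1) = 0.0903 K/W
R_total = 4.589 K/W
Q = ΔT/R_total = 74/4.589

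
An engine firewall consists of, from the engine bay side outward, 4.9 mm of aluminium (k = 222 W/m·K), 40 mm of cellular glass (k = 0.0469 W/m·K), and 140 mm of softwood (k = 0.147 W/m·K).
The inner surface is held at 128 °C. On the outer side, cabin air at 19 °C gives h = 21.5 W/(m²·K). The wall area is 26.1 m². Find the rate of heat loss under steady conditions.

Series thermal resistances:
R_aluminium = L/(kA) = 0.0049/(222×26.1) = 8.457×10^-7 K/W
R_cellular glass = L/(kA) = 0.04/(0.0469×26.1) = 0.03268 K/W
R_softwood = L/(kA) = 0.14/(0.147×26.1) = 0.03649 K/W
R_outer film = 1/(h_o·A) = 1/(21.5×26.1) = 0.001782 K/W
R_total = 0.07095 K/W
Q = ΔT / R_total = 109 / 0.07095

Q ≈ 1540 W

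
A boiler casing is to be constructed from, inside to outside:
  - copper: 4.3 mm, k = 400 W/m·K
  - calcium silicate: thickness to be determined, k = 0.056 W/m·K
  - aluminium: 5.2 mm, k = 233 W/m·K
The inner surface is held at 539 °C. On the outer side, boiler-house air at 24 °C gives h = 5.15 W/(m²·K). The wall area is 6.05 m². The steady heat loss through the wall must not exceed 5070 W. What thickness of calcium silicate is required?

Model the wall as resistances in series:
R_copper = L/(kA) = 0.0043/(400×6.05) = 1.777×10^-6 K/W
R_aluminium = L/(kA) = 0.0052/(233×6.05) = 3.689×10^-6 K/W
R_outer film = 1/(h_o·A) = 1/(5.15×6.05) = 0.0321 K/W
Sum of the known resistances R_other = 0.0321 K/W
Required total resistance R_tot = ΔT/Q_allow = 515/5070 = 0.1016 K/W
R_calcium silicate = R_tot − R_other = 0.06948 K/W
L = R·k·A = 0.06948×0.056×6.05

L ≈ 23.5 mm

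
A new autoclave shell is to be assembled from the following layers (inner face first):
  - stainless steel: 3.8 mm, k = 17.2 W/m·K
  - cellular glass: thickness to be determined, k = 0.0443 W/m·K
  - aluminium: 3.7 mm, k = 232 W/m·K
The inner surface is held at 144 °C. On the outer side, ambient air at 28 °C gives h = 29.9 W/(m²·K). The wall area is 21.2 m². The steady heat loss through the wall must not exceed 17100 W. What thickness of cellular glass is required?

Thermal resistances in series:
R_stainless steel = L/(kA) = 0.0038/(17.2×21.2) = 1.042×10^-5 K/W
R_aluminium = L/(kA) = 0.0037/(232×21.2) = 7.523×10^-7 K/W
R_outer film = 1/(h_o·A) = 1/(29.9×21.2) = 0.001578 K/W
Sum of the known resistances R_other = 0.001589 K/W
Required total resistance R_tot = ΔT/Q_allow = 116/17100 = 0.006784 K/W
R_cellular glass = R_tot − R_other = 0.005195 K/W
L = R·k·A = 0.005195×0.0443×21.2

L ≈ 4.88 mm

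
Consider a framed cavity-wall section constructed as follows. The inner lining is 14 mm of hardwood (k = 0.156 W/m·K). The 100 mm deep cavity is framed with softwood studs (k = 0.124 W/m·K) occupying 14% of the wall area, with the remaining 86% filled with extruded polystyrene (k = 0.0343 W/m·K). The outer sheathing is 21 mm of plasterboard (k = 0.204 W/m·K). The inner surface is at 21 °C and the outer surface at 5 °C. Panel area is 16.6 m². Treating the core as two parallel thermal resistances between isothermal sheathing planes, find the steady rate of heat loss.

Sheathing layers in series; stud and cavity paths in parallel between them.
R_inner = 0.014/(0.156×16.6) = 0.005406 K/W
R_stud  = 0.1/(0.124×0.14×16.6) = 0.347 K/W
R_cav   = 0.1/(0.0343×0.86×16.6) = 0.2042 K/W
1/R_core = 1/R_stud + 1/R_cav → R_core = 0.1286 K/W
R_outer = 0.021/(0.204×16.6) = 0.006201 K/W
R_total = 0.1402 K/W
Q = ΔT/R_total = 16/0.1402

Q ≈ 114 W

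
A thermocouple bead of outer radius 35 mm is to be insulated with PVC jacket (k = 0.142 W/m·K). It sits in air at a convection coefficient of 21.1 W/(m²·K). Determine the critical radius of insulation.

For a sphere r_cr = 2k/h = 2×0.142/21.1
r_cr = 13.5 mm; since the bare radius (35 mm) is above r_cr, any added insulation will reduce heat loss.

r_cr ≈ 13.5 mm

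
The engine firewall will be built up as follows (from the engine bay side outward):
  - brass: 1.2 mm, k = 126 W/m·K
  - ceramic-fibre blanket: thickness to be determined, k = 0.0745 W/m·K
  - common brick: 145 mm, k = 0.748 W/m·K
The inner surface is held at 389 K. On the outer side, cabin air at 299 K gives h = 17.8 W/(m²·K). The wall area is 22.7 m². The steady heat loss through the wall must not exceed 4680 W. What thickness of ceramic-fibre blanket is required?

Thermal resistances in series:
R_brass = L/(kA) = 0.0012/(126×22.7) = 4.196×10^-7 K/W
R_common brick = L/(kA) = 0.145/(0.748×22.7) = 0.00854 K/W
R_outer film = 1/(h_o·A) = 1/(17.8×22.7) = 0.002475 K/W
Sum of the known resistances R_other = 0.01101 K/W
Required total resistance R_tot = ΔT/Q_allow = 90/4680 = 0.01923 K/W
R_ceramic-fibre blanket = R_tot − R_other = 0.008216 K/W
L = R·k·A = 0.008216×0.0745×22.7

L ≈ 13.9 mm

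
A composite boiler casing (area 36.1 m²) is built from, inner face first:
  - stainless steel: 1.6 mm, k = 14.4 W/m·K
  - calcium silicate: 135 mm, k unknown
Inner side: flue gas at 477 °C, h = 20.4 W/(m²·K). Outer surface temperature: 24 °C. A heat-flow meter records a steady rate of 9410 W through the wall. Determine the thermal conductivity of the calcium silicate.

k ≈ 0.0799 W/(m·K)

Thermal resistances in series:
R_inner film = 1/(h_i·A) = 1/(20.4×36.1) = 0.001358 K/W
R_stainless steel = L/(kA) = 0.0016/(14.4×36.1) = 3.078×10^-6 K/W
Sum of known resistances R_other = 0.001361 K/W
Total R = ΔT/Q = 453/9410 = 0.04814 K/W
R_calcium silicate = R_total − R_other = 0.04678 K/W
k = L/(R·A) = 0.135/(0.04678×36.1)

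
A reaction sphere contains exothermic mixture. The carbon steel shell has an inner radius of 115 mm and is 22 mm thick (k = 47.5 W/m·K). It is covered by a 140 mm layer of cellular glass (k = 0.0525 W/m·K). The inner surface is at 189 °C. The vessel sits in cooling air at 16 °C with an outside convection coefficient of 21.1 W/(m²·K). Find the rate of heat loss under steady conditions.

Q ≈ 30.7 W

For a spherical shell R = (1/r₁ − 1/r₂)/(4πk); film R = 1/(h·4πr²). In series:
R_carbon steel shell = (1/0.115 − 1/0.137)/(4π×47.5) = 0.002339 K/W
R_cellular glass = (1/0.137 − 1/0.277)/(4π×0.0525) = 5.592 K/W
R_outer film = 1/(h·4πr_o²) = 1/(21.1×4π×0.277²) = 0.04915 K/W
R_total = 5.643 K/W
Q = ΔT/R_total = 173/5.643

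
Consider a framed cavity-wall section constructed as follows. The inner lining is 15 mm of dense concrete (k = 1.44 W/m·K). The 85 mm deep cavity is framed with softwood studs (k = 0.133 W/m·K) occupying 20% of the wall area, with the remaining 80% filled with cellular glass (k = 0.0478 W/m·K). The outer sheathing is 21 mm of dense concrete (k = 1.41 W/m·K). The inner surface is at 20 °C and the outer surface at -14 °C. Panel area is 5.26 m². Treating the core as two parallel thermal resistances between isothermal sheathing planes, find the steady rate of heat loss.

Q ≈ 134 W

Sheathing layers in series; stud and cavity paths in parallel between them.
R_inner = 0.015/(1.44×5.26) = 0.00198 K/W
R_stud  = 0.085/(0.133×0.2×5.26) = 0.6075 K/W
R_cav   = 0.085/(0.0478×0.8×5.26) = 0.4226 K/W
1/R_core = 1/R_stud + 1/R_cav → R_core = 0.2492 K/W
R_outer = 0.021/(1.41×5.26) = 0.002831 K/W
R_total = 0.254 K/W
Q = ΔT/R_total = 34/0.254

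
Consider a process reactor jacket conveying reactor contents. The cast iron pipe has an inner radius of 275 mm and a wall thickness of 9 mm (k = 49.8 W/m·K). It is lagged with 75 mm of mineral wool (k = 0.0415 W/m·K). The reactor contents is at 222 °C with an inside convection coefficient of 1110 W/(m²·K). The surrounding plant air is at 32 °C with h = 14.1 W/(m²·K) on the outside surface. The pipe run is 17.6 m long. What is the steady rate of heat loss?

Q ≈ 3590 W

For a radial system each layer contributes R = ln(r_out/r_in)/(2πkL); films add R = 1/(hA).
R_inner film = 1/(h_i·2πr₁L) = 1/(1110×2π×0.275×17.6) = 2.962×10^-5 K/W
R_cast iron pipe wall = ln(284/275)/(2π×49.8×17.6) = 5.848×10^-6 K/W
R_mineral wool = ln(359/284)/(2π×0.0415×17.6) = 0.05106 K/W
R_outer film = 1/(h_o·2πr_oL) = 1/(14.1×2π×0.359×17.6) = 0.001786 K/W
R_total = 0.05289 K/W
Q = ΔT/R_total = 190/0.05289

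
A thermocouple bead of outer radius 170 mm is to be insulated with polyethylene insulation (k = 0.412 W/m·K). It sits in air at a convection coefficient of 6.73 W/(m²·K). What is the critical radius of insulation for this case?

For a sphere r_cr = 2k/h = 2×0.412/6.73
r_cr = 122 mm; since the bare radius (170 mm) is above r_cr, any added insulation will reduce heat loss.

r_cr ≈ 122 mm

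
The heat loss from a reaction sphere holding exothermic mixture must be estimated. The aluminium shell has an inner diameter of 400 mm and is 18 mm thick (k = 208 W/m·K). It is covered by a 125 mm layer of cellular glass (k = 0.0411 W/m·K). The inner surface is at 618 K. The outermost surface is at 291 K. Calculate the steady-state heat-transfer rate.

Q ≈ 101 W

Radial (spherical) resistances in series:
R_aluminium shell = (1/0.2 − 1/0.218)/(4π×208) = 1.579×10^-4 K/W
R_cellular glass = (1/0.218 − 1/0.343)/(4π×0.0411) = 3.237 K/W
R_total = 3.237 K/W
Q = ΔT/R_total = 327/3.237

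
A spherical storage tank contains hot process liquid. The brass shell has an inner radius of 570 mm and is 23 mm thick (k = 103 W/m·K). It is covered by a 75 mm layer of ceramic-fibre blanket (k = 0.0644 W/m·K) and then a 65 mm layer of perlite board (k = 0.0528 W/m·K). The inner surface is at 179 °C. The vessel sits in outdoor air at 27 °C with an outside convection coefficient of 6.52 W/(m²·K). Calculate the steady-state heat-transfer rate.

Each spherical layer contributes R = (1/r_i − 1/r_o)/(4πk):
R_brass shell = (1/0.57 − 1/0.593)/(4π×103) = 5.257×10^-5 K/W
R_ceramic-fibre blanket = (1/0.593 − 1/0.668)/(4π×0.0644) = 0.234 K/W
R_perlite board = (1/0.668 − 1/0.733)/(4π×0.0528) = 0.2001 K/W
R_outer film = 1/(h·4πr_o²) = 1/(6.52×4π×0.733²) = 0.02272 K/W
R_total = 0.4568 K/W
Q = ΔT/R_total = 152/0.4568

Q ≈ 333 W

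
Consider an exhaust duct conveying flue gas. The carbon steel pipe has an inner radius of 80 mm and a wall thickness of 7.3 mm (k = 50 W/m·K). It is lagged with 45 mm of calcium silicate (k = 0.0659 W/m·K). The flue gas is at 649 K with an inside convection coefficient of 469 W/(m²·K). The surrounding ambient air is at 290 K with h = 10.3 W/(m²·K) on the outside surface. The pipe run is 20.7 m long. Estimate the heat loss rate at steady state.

Cylindrical conduction, so R = ln(r₂/r₁)/(2πkL) per layer, in series:
R_inner film = 1/(h_i·2πr₁L) = 1/(469×2π×0.08×20.7) = 2.049×10^-4 K/W
R_carbon steel pipe wall = ln(87.3/80)/(2π×50×20.7) = 1.343×10^-5 K/W
R_calcium silicate = ln(132.3/87.3)/(2π×0.0659×20.7) = 0.0485 K/W
R_outer film = 1/(h_o·2πr_oL) = 1/(10.3×2π×0.1323×20.7) = 0.005642 K/W
R_total = 0.05436 K/W
Q = ΔT/R_total = 359/0.05436

Q ≈ 6600 W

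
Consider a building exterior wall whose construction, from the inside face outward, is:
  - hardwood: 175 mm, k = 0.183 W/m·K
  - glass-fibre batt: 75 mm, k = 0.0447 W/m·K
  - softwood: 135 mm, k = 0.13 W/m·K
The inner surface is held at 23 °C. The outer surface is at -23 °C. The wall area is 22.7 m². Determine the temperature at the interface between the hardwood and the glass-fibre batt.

T ≈ 11 °C

Using the resistance-network approach (series):
R_hardwood = L/(kA) = 0.175/(0.183×22.7) = 0.04213 K/W
R_glass-fibre batt = L/(kA) = 0.075/(0.0447×22.7) = 0.07391 K/W
R_softwood = L/(kA) = 0.135/(0.13×22.7) = 0.04575 K/W
R_total = 0.1618 K/W;  Q = ΔT/R_total = 46/0.1618 = 284.3 W
T_interface = T_inner − Q·ΣR(inner→interface) = 23 − 284×0.04213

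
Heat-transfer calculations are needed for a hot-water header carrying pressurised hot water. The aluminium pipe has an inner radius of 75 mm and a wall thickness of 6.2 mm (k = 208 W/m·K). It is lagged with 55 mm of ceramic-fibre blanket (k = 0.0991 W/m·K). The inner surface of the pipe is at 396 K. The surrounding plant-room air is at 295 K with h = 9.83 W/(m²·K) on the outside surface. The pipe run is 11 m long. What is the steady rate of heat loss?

Cylindrical conduction, so R = ln(r₂/r₁)/(2πkL) per layer, in series:
R_aluminium pipe wall = ln(81.2/75)/(2π×208×11) = 5.525×10^-6 K/W
R_ceramic-fibre blanket = ln(136.2/81.2)/(2π×0.0991×11) = 0.07551 K/W
R_outer film = 1/(h_o·2πr_oL) = 1/(9.83×2π×0.1362×11) = 0.01081 K/W
R_total = 0.08633 K/W
Q = ΔT/R_total = 101/0.08633

Q ≈ 1170 W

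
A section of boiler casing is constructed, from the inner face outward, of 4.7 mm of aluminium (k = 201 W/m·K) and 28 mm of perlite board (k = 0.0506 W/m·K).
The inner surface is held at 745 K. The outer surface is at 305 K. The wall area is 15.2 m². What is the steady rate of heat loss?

Treating each layer as a thermal resistance in series:
R_aluminium = L/(kA) = 0.0047/(201×15.2) = 1.538×10^-6 K/W
R_perlite board = L/(kA) = 0.028/(0.0506×15.2) = 0.03641 K/W
R_total = 0.03641 K/W
Q = ΔT / R_total = 440 / 0.03641

Q ≈ 12100 W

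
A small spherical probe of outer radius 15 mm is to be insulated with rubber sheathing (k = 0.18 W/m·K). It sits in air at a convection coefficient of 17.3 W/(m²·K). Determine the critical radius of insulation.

r_cr ≈ 20.8 mm

For a sphere r_cr = 2k/h = 2×0.18/17.3
r_cr = 20.8 mm; since the bare radius (15 mm) is below r_cr, adding a thin layer of insulation will *increase* heat loss.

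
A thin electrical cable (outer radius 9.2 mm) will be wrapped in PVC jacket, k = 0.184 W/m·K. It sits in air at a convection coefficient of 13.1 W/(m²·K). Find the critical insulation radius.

r_cr ≈ 14 mm

For a cylinder r_cr = k/h = 0.184/13.1
r_cr = 14 mm; since the bare radius (9.2 mm) is below r_cr, adding a thin layer of insulation will *increase* heat loss.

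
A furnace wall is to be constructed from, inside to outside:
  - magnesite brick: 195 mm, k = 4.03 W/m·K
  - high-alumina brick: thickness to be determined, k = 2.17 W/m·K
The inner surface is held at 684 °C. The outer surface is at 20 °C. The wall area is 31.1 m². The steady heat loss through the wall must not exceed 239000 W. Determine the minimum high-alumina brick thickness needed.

L ≈ 82.5 mm

Using the resistance-network approach (series):
R_magnesite brick = L/(kA) = 0.195/(4.03×31.1) = 0.001556 K/W
Sum of the known resistances R_other = 0.001556 K/W
Required total resistance R_tot = ΔT/Q_allow = 664/239000 = 0.002778 K/W
R_high-alumina brick = R_tot − R_other = 0.001222 K/W
L = R·k·A = 0.001222×2.17×31.1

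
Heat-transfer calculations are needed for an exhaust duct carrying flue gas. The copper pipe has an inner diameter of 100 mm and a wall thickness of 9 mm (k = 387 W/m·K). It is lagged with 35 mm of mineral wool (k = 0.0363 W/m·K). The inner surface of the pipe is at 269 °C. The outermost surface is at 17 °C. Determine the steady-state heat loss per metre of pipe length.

Radial resistances (cylindrical: R_cond = ln(r_o/r_i)/(2πkL), R_conv = 1/(h·2πrL)):
R_copper pipe wall = ln(59/50)/(2π×387×1) = 6.807×10^-5 K/W
R_mineral wool = ln(94/59)/(2π×0.0363×1) = 2.042 K/W
R_total = 2.042 K/W
Q = ΔT/R_total = 252/2.042

q′ ≈ 123 W/m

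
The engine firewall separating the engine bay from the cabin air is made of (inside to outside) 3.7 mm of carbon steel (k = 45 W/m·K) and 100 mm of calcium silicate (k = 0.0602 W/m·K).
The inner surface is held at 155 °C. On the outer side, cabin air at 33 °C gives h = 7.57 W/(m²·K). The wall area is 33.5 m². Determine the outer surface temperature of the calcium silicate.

Thermal resistances in series:
R_carbon steel = L/(kA) = 0.0037/(45×33.5) = 2.454×10^-6 K/W
R_calcium silicate = L/(kA) = 0.1/(0.0602×33.5) = 0.04959 K/W
R_outer film = 1/(h_o·A) = 1/(7.57×33.5) = 0.003943 K/W
R_total = 0.05353 K/W;  Q = ΔT/R_total = 122/0.05353 = 2279 W
T_interface = T_inner − Q·ΣR(inner→interface) = 155 − 2280×0.04959

T ≈ 42 °C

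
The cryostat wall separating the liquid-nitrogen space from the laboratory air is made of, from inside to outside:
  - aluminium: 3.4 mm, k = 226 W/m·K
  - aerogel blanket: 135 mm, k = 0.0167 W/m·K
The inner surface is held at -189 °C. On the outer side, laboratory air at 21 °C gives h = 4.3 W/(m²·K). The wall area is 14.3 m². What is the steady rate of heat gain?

Q ≈ 361 W

Treating each layer as a thermal resistance in series:
R_aluminium = L/(kA) = 0.0034/(226×14.3) = 1.052×10^-6 K/W
R_aerogel blanket = L/(kA) = 0.135/(0.0167×14.3) = 0.5653 K/W
R_outer film = 1/(h_o·A) = 1/(4.3×14.3) = 0.01626 K/W
R_total = 0.5816 K/W
Q = ΔT / R_total = 210 / 0.5816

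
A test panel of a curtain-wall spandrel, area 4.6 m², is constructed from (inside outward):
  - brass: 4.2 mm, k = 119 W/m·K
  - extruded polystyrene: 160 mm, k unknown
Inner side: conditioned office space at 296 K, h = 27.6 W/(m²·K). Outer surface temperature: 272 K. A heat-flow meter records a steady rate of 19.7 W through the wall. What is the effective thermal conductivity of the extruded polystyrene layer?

Thermal resistances in series:
R_inner film = 1/(h_i·A) = 1/(27.6×4.6) = 0.007876 K/W
R_brass = L/(kA) = 0.0042/(119×4.6) = 7.673×10^-6 K/W
Sum of known resistances R_other = 0.007884 K/W
Total R = ΔT/Q = 24/19.7 = 1.218 K/W
R_extruded polystyrene = R_total − R_other = 1.21 K/W
k = L/(R·A) = 0.16/(1.21×4.6)

k ≈ 0.0287 W/(m·K)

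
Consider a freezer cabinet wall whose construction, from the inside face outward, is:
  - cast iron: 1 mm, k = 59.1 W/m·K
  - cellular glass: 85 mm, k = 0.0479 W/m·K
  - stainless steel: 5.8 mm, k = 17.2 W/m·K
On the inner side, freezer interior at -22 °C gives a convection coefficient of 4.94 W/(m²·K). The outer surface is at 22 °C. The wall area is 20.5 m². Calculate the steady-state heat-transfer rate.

Thermal resistances in series:
R_inner film = 1/(h_i·A) = 1/(4.94×20.5) = 0.009875 K/W
R_cast iron = L/(kA) = 0.001/(59.1×20.5) = 8.254×10^-7 K/W
R_cellular glass = L/(kA) = 0.085/(0.0479×20.5) = 0.08656 K/W
R_stainless steel = L/(kA) = 0.0058/(17.2×20.5) = 1.645×10^-5 K/W
R_total = 0.09645 K/W
Q = ΔT / R_total = 44 / 0.09645

Q ≈ 456 W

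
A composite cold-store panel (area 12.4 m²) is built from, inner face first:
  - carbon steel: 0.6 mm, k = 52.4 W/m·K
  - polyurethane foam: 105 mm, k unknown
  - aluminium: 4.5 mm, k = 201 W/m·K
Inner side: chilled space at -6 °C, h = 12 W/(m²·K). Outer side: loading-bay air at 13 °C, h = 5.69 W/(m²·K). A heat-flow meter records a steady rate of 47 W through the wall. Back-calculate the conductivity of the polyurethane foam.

Series thermal resistances:
R_inner film = 1/(h_i·A) = 1/(12×12.4) = 0.00672 K/W
R_carbon steel = L/(kA) = 0.0006/(52.4×12.4) = 9.234×10^-7 K/W
R_aluminium = L/(kA) = 0.0045/(201×12.4) = 1.805×10^-6 K/W
R_outer film = 1/(h_o·A) = 1/(5.69×12.4) = 0.01417 K/W
Sum of known resistances R_other = 0.0209 K/W
Total R = ΔT/Q = 19/47 = 0.4043 K/W
R_polyurethane foam = R_total − R_other = 0.3834 K/W
k = L/(R·A) = 0.105/(0.3834×12.4)

k ≈ 0.0221 W/(m·K)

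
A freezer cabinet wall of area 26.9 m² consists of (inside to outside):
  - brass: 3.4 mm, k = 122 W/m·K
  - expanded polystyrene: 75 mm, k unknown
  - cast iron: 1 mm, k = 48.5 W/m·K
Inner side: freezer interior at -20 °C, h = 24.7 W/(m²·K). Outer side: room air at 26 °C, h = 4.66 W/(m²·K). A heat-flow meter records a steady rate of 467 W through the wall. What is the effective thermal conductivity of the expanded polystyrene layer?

Using the resistance-network approach (series):
R_inner film = 1/(h_i·A) = 1/(24.7×26.9) = 0.001505 K/W
R_brass = L/(kA) = 0.0034/(122×26.9) = 1.036×10^-6 K/W
R_cast iron = L/(kA) = 0.001/(48.5×26.9) = 7.665×10^-7 K/W
R_outer film = 1/(h_o·A) = 1/(4.66×26.9) = 0.007977 K/W
Sum of known resistances R_other = 0.009484 K/W
Total R = ΔT/Q = 46/467 = 0.0985 K/W
R_expanded polystyrene = R_total − R_other = 0.08902 K/W
k = L/(R·A) = 0.075/(0.08902×26.9)

k ≈ 0.0313 W/(m·K)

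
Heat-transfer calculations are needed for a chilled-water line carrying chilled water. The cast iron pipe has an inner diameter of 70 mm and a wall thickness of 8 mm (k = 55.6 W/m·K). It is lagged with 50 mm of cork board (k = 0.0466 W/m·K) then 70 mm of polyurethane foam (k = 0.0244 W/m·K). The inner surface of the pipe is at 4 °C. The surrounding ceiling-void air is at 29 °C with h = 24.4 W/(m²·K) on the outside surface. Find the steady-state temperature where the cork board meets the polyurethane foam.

For a radial system each layer contributes R = ln(r_out/r_in)/(2πkL); films add R = 1/(hA).
R_cast iron pipe wall = ln(43/35)/(2π×55.6×1) = 5.893×10^-4 K/W
R_cork board = ln(93/43)/(2π×0.0466×1) = 2.635 K/W
R_polyurethane foam = ln(163/93)/(2π×0.0244×1) = 3.66 K/W
R_outer film = 1/(h_o·2πr_oL) = 1/(24.4×2π×0.163×1) = 0.04002 K/W
R_total = 6.335 K/W
Q = ΔT/R_total = 25/6.335
Q = 3.95 W/m
T_interface = T_inner + Q·ΣR(inner→interface) = 4 + 3.95×2.635

T ≈ 14.4 °C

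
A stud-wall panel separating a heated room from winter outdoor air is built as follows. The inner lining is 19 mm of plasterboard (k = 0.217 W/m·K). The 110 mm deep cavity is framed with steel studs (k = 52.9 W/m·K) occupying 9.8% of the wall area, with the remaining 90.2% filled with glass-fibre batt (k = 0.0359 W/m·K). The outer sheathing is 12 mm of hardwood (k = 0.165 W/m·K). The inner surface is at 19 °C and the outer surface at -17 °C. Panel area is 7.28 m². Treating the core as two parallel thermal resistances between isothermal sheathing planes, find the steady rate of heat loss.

Q ≈ 1440 W

Sheathing layers in series; stud and cavity paths in parallel between them.
R_inner = 0.019/(0.217×7.28) = 0.01203 K/W
R_stud  = 0.11/(52.9×0.098×7.28) = 0.002915 K/W
R_cav   = 0.11/(0.0359×0.902×7.28) = 0.4666 K/W
1/R_core = 1/R_stud + 1/R_cav → R_core = 0.002897 K/W
R_outer = 0.012/(0.165×7.28) = 0.00999 K/W
R_total = 0.02491 K/W
Q = ΔT/R_total = 36/0.02491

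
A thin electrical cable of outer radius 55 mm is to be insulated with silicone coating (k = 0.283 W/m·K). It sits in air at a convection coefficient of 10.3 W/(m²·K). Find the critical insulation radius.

r_cr ≈ 27.5 mm

For a cylinder r_cr = k/h = 0.283/10.3
r_cr = 27.5 mm; since the bare radius (55 mm) is above r_cr, any added insulation will reduce heat loss.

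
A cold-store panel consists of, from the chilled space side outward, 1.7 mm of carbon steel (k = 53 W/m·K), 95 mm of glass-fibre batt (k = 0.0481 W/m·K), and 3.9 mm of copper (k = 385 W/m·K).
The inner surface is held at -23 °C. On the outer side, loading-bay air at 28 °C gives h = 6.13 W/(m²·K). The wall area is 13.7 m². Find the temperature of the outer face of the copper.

Series thermal resistances:
R_carbon steel = L/(kA) = 0.0017/(53×13.7) = 2.341×10^-6 K/W
R_glass-fibre batt = L/(kA) = 0.095/(0.0481×13.7) = 0.1442 K/W
R_copper = L/(kA) = 0.0039/(385×13.7) = 7.394×10^-7 K/W
R_outer film = 1/(h_o·A) = 1/(6.13×13.7) = 0.01191 K/W
R_total = 0.1561 K/W;  Q = ΔT/R_total = 51/0.1561 = 326.8 W
T_interface = T_inner + Q·ΣR(inner→interface) = -23 + 327×0.1442

T ≈ 24.1 °C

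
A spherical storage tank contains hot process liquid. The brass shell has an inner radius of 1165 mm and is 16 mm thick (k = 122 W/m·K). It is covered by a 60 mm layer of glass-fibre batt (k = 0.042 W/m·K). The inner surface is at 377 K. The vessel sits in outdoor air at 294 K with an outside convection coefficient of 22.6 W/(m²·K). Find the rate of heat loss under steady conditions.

Q ≈ 1040 W

Each spherical layer contributes R = (1/r_i − 1/r_o)/(4πk):
R_brass shell = (1/1.165 − 1/1.181)/(4π×122) = 7.585×10^-6 K/W
R_glass-fibre batt = (1/1.181 − 1/1.241)/(4π×0.042) = 0.07757 K/W
R_outer film = 1/(h·4πr_o²) = 1/(22.6×4π×1.241²) = 0.002286 K/W
R_total = 0.07986 K/W
Q = ΔT/R_total = 83/0.07986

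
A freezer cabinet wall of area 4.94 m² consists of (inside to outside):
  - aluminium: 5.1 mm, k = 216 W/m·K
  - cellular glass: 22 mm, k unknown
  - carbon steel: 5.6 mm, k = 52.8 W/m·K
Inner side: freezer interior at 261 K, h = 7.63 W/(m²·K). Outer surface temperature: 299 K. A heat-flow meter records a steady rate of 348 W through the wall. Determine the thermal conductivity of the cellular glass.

k ≈ 0.0539 W/(m·K)

Thermal resistances in series:
R_inner film = 1/(h_i·A) = 1/(7.63×4.94) = 0.02653 K/W
R_aluminium = L/(kA) = 0.0051/(216×4.94) = 4.78×10^-6 K/W
R_carbon steel = L/(kA) = 0.0056/(52.8×4.94) = 2.147×10^-5 K/W
Sum of known resistances R_other = 0.02656 K/W
Total R = ΔT/Q = 38/348 = 0.1092 K/W
R_cellular glass = R_total − R_other = 0.08264 K/W
k = L/(R·A) = 0.022/(0.08264×4.94)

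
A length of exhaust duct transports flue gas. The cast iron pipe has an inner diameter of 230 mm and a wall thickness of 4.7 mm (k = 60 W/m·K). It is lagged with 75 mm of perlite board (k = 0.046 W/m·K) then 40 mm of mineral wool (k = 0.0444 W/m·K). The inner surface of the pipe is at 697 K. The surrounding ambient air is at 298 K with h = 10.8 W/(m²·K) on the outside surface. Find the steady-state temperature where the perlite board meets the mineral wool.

Per-layer cylindrical resistances, series-summed:
R_cast iron pipe wall = ln(119.7/115)/(2π×60×1) = 1.063×10^-4 K/W
R_perlite board = ln(194.7/119.7)/(2π×0.046×1) = 1.683 K/W
R_mineral wool = ln(234.7/194.7)/(2π×0.0444×1) = 0.6698 K/W
R_outer film = 1/(h_o·2πr_oL) = 1/(10.8×2π×0.2347×1) = 0.06279 K/W
R_total = 2.416 K/W
Q = ΔT/R_total = 399/2.416
Q = 165 W/m
T_interface = T_inner − Q·ΣR(inner→interface) = 697 − 165×1.683

T ≈ 419 K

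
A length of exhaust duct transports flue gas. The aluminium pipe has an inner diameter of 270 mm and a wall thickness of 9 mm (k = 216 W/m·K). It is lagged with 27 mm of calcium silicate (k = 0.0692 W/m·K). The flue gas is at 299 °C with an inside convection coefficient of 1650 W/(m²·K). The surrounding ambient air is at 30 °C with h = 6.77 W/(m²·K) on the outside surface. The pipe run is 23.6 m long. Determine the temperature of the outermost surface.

T ≈ 99.3 °C

Treating each annulus and film as a series resistance:
R_inner film = 1/(h_i·2πr₁L) = 1/(1650×2π×0.135×23.6) = 3.028×10^-5 K/W
R_aluminium pipe wall = ln(144/135)/(2π×216×23.6) = 2.015×10^-6 K/W
R_calcium silicate = ln(171/144)/(2π×0.0692×23.6) = 0.01675 K/W
R_outer film = 1/(h_o·2πr_oL) = 1/(6.77×2π×0.171×23.6) = 0.005825 K/W
R_total = 0.02261 K/W
Q = ΔT/R_total = 269/0.02261
Q = 11900 W
T_interface = T_inner − Q·ΣR(inner→interface) = 299 − 11900×0.01678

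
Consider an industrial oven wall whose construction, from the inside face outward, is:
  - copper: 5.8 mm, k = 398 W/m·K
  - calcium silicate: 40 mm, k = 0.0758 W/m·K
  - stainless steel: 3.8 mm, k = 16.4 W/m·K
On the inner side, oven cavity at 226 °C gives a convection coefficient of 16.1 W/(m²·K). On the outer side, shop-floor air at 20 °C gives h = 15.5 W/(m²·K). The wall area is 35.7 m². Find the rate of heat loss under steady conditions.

Q ≈ 11200 W

Model the wall as resistances in series:
R_inner film = 1/(h_i·A) = 1/(16.1×35.7) = 0.00174 K/W
R_copper = L/(kA) = 0.0058/(398×35.7) = 4.082×10^-7 K/W
R_calcium silicate = L/(kA) = 0.04/(0.0758×35.7) = 0.01478 K/W
R_stainless steel = L/(kA) = 0.0038/(16.4×35.7) = 6.49×10^-6 K/W
R_outer film = 1/(h_o·A) = 1/(15.5×35.7) = 0.001807 K/W
R_total = 0.01834 K/W
Q = ΔT / R_total = 206 / 0.01834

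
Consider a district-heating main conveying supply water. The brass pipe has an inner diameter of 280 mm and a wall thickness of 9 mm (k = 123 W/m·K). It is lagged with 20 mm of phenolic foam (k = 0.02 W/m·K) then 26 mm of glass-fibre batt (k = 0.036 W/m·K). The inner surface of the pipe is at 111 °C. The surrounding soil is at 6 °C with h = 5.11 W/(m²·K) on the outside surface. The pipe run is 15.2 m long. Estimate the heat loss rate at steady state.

For a radial system each layer contributes R = ln(r_out/r_in)/(2πkL); films add R = 1/(hA).
R_brass pipe wall = ln(149/140)/(2π×123×15.2) = 5.304×10^-6 K/W
R_phenolic foam = ln(169/149)/(2π×0.02×15.2) = 0.06594 K/W
R_glass-fibre batt = ln(195/169)/(2π×0.036×15.2) = 0.04162 K/W
R_outer film = 1/(h_o·2πr_oL) = 1/(5.11×2π×0.195×15.2) = 0.01051 K/W
R_total = 0.1181 K/W
Q = ΔT/R_total = 105/0.1181

Q ≈ 889 W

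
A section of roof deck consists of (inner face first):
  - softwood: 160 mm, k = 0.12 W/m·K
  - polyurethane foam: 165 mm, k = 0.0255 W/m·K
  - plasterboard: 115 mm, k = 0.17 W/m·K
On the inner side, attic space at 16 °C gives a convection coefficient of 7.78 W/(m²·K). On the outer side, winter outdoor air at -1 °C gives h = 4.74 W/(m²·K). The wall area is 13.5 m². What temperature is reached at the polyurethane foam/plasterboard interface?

Series thermal resistances:
R_inner film = 1/(h_i·A) = 1/(7.78×13.5) = 0.009521 K/W
R_softwood = L/(kA) = 0.16/(0.12×13.5) = 0.09877 K/W
R_polyurethane foam = L/(kA) = 0.165/(0.0255×13.5) = 0.4793 K/W
R_plasterboard = L/(kA) = 0.115/(0.17×13.5) = 0.05011 K/W
R_outer film = 1/(h_o·A) = 1/(4.74×13.5) = 0.01563 K/W
R_total = 0.6533 K/W;  Q = ΔT/R_total = 17/0.6533 = 26.02 W
T_interface = T_inner − Q·ΣR(inner→interface) = 16 − 26×0.5876

T ≈ 0.711 °C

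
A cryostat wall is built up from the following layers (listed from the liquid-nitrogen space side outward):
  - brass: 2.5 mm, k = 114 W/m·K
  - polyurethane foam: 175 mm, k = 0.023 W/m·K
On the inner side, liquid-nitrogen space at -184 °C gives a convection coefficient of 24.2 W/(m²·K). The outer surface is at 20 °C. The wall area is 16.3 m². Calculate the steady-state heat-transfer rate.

Q ≈ 435 W

Thermal resistances in series:
R_inner film = 1/(h_i·A) = 1/(24.2×16.3) = 0.002535 K/W
R_brass = L/(kA) = 0.0025/(114×16.3) = 1.345×10^-6 K/W
R_polyurethane foam = L/(kA) = 0.175/(0.023×16.3) = 0.4668 K/W
R_total = 0.4693 K/W
Q = ΔT / R_total = 204 / 0.4693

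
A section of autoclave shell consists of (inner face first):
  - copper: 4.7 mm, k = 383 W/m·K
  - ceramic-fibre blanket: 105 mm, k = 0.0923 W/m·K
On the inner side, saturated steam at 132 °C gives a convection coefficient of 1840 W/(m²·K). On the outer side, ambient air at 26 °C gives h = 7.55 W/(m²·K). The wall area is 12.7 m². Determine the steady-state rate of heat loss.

Model the wall as resistances in series:
R_inner film = 1/(h_i·A) = 1/(1840×12.7) = 4.279×10^-5 K/W
R_copper = L/(kA) = 0.0047/(383×12.7) = 9.663×10^-7 K/W
R_ceramic-fibre blanket = L/(kA) = 0.105/(0.0923×12.7) = 0.08957 K/W
R_outer film = 1/(h_o·A) = 1/(7.55×12.7) = 0.01043 K/W
R_total = 0.1 K/W
Q = ΔT / R_total = 106 / 0.1

Q ≈ 1060 W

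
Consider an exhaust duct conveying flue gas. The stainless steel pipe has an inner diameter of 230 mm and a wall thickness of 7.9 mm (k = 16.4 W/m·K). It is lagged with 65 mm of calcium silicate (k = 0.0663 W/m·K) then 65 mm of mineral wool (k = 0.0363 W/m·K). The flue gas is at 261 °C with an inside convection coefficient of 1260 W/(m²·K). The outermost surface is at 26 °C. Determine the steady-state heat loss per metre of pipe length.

Radial resistances (cylindrical: R_cond = ln(r_o/r_i)/(2πkL), R_conv = 1/(h·2πrL)):
R_inner film = 1/(h_i·2πr₁L) = 1/(1260×2π×0.115×1) = 0.001098 K/W
R_stainless steel pipe wall = ln(122.9/115)/(2π×16.4×1) = 6.448×10^-4 K/W
R_calcium silicate = ln(187.9/122.9)/(2π×0.0663×1) = 1.019 K/W
R_mineral wool = ln(252.9/187.9)/(2π×0.0363×1) = 1.303 K/W
R_total = 2.323 K/W
Q = ΔT/R_total = 235/2.323

q′ ≈ 101 W/m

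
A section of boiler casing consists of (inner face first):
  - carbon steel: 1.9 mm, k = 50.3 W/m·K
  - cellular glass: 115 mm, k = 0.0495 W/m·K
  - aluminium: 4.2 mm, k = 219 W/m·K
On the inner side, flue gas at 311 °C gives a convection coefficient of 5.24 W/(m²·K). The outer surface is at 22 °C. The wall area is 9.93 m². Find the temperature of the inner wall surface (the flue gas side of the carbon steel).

T ≈ 289 °C

Series thermal resistances:
R_inner film = 1/(h_i·A) = 1/(5.24×9.93) = 0.01922 K/W
R_carbon steel = L/(kA) = 0.0019/(50.3×9.93) = 3.804×10^-6 K/W
R_cellular glass = L/(kA) = 0.115/(0.0495×9.93) = 0.234 K/W
R_aluminium = L/(kA) = 0.0042/(219×9.93) = 1.931×10^-6 K/W
R_total = 0.2532 K/W;  Q = ΔT/R_total = 289/0.2532 = 1141 W
T_interface = T_inner − Q·ΣR(inner→interface) = 311 − 1140×0.01922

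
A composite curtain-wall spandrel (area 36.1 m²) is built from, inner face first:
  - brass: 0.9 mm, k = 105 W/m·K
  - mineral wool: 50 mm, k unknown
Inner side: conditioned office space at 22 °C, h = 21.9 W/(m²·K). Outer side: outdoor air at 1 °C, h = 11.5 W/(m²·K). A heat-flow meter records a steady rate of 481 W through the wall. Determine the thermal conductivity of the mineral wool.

Using the resistance-network approach (series):
R_inner film = 1/(h_i·A) = 1/(21.9×36.1) = 0.001265 K/W
R_brass = L/(kA) = 0.0009/(105×36.1) = 2.374×10^-7 K/W
R_outer film = 1/(h_o·A) = 1/(11.5×36.1) = 0.002409 K/W
Sum of known resistances R_other = 0.003674 K/W
Total R = ΔT/Q = 21/481 = 0.04366 K/W
R_mineral wool = R_total − R_other = 0.03999 K/W
k = L/(R·A) = 0.05/(0.03999×36.1)

k ≈ 0.0346 W/(m·K)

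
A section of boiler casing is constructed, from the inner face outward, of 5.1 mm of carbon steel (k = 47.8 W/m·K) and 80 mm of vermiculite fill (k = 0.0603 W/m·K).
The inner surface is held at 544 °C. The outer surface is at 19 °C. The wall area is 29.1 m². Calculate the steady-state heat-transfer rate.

Q ≈ 11500 W

Thermal resistances in series:
R_carbon steel = L/(kA) = 0.0051/(47.8×29.1) = 3.666×10^-6 K/W
R_vermiculite fill = L/(kA) = 0.08/(0.0603×29.1) = 0.04559 K/W
R_total = 0.04559 K/W
Q = ΔT / R_total = 525 / 0.04559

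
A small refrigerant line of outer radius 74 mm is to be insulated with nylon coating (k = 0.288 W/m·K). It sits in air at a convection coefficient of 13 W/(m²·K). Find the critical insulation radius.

For a cylinder r_cr = k/h = 0.288/13
r_cr = 22.2 mm; since the bare radius (74 mm) is above r_cr, any added insulation will reduce heat loss.

r_cr ≈ 22.2 mm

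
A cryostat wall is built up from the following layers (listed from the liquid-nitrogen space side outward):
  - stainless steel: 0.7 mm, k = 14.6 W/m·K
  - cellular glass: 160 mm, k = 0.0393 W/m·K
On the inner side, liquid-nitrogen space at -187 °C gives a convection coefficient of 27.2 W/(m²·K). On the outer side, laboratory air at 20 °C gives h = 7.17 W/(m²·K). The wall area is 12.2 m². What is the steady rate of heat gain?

Q ≈ 595 W

Using the resistance-network approach (series):
R_inner film = 1/(h_i·A) = 1/(27.2×12.2) = 0.003014 K/W
R_stainless steel = L/(kA) = 0.0007/(14.6×12.2) = 3.93×10^-6 K/W
R_cellular glass = L/(kA) = 0.16/(0.0393×12.2) = 0.3337 K/W
R_outer film = 1/(h_o·A) = 1/(7.17×12.2) = 0.01143 K/W
R_total = 0.3482 K/W
Q = ΔT / R_total = 207 / 0.3482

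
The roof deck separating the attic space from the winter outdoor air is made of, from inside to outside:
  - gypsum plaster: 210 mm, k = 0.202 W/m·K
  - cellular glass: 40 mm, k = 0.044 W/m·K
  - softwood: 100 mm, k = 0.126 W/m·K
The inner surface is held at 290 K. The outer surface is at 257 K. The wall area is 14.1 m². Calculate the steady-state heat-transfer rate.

Model the wall as resistances in series:
R_gypsum plaster = L/(kA) = 0.21/(0.202×14.1) = 0.07373 K/W
R_cellular glass = L/(kA) = 0.04/(0.044×14.1) = 0.06447 K/W
R_softwood = L/(kA) = 0.1/(0.126×14.1) = 0.05629 K/W
R_total = 0.1945 K/W
Q = ΔT / R_total = 33 / 0.1945

Q ≈ 170 W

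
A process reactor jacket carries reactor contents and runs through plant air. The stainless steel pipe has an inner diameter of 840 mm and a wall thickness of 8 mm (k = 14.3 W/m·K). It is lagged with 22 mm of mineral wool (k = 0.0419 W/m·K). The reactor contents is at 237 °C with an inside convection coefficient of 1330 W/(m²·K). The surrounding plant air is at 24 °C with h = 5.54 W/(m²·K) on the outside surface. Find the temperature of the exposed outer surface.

Per-layer cylindrical resistances, series-summed:
R_inner film = 1/(h_i·2πr₁L) = 1/(1330×2π×0.42×1) = 2.849×10^-4 K/W
R_stainless steel pipe wall = ln(428/420)/(2π×14.3×1) = 2.1×10^-4 K/W
R_mineral wool = ln(450/428)/(2π×0.0419×1) = 0.1904 K/W
R_outer film = 1/(h_o·2πr_oL) = 1/(5.54×2π×0.45×1) = 0.06384 K/W
R_total = 0.2547 K/W
Q = ΔT/R_total = 213/0.2547
Q = 836 W/m
T_interface = T_inner − Q·ΣR(inner→interface) = 237 − 836×0.1909

T ≈ 77.4 °C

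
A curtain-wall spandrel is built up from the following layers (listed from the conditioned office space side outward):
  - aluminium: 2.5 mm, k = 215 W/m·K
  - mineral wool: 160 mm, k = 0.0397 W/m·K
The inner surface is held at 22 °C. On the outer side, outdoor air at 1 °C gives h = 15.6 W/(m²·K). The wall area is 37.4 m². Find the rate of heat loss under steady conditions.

Q ≈ 192 W

Treating each layer as a thermal resistance in series:
R_aluminium = L/(kA) = 0.0025/(215×37.4) = 3.109×10^-7 K/W
R_mineral wool = L/(kA) = 0.16/(0.0397×37.4) = 0.1078 K/W
R_outer film = 1/(h_o·A) = 1/(15.6×37.4) = 0.001714 K/W
R_total = 0.1095 K/W
Q = ΔT / R_total = 21 / 0.1095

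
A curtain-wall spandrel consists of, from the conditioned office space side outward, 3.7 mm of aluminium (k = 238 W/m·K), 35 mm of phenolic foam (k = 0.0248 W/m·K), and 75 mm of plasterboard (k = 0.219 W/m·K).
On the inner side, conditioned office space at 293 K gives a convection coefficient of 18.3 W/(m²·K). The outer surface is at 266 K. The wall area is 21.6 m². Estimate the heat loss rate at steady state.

Model the wall as resistances in series:
R_inner film = 1/(h_i·A) = 1/(18.3×21.6) = 0.00253 K/W
R_aluminium = L/(kA) = 0.0037/(238×21.6) = 7.197×10^-7 K/W
R_phenolic foam = L/(kA) = 0.035/(0.0248×21.6) = 0.06534 K/W
R_plasterboard = L/(kA) = 0.075/(0.219×21.6) = 0.01585 K/W
R_total = 0.08372 K/W
Q = ΔT / R_total = 27 / 0.08372

Q ≈ 322 W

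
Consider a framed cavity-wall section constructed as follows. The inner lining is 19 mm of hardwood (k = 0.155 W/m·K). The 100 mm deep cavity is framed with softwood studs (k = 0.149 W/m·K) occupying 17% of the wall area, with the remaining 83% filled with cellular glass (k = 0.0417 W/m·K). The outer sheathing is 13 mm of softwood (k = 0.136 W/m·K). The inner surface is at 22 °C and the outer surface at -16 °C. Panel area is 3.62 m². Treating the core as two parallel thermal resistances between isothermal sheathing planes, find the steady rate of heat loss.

Q ≈ 72.9 W

Sheathing layers in series; stud and cavity paths in parallel between them.
R_inner = 0.019/(0.155×3.62) = 0.03386 K/W
R_stud  = 0.1/(0.149×0.17×3.62) = 1.091 K/W
R_cav   = 0.1/(0.0417×0.83×3.62) = 0.7981 K/W
1/R_core = 1/R_stud + 1/R_cav → R_core = 0.4609 K/W
R_outer = 0.013/(0.136×3.62) = 0.02641 K/W
R_total = 0.5211 K/W
Q = ΔT/R_total = 38/0.5211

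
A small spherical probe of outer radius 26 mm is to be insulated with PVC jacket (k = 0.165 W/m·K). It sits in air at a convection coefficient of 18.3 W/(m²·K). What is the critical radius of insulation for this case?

For a sphere r_cr = 2k/h = 2×0.165/18.3
r_cr = 18 mm; since the bare radius (26 mm) is above r_cr, any added insulation will reduce heat loss.

r_cr ≈ 18 mm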